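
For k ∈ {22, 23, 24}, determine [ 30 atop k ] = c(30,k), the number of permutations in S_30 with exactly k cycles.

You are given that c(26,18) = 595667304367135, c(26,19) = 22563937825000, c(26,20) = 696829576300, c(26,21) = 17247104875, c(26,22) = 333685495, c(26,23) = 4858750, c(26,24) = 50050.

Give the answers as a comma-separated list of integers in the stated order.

7860403394108265, 207912996295875, 4539323721075

r27: T_27,19=26×22563937825000+595667304367135=1182329687817135; T_27,20=26×696829576300+22563937825000=40681506808800; T_27,21=26×17247104875+696829576300=1145254303050; T_27,22=26×333685495+17247104875=25922927745; T_27,23=26×4858750+333685495=460012995; T_27,24=26×50050+4858750=6160050
r28: T_28,20=27×40681506808800+1182329687817135=2280730371654735; T_28,21=27×1145254303050+40681506808800=71603372991150; T_28,22=27×25922927745+1145254303050=1845173352165; T_28,23=27×460012995+25922927745=38343278610; T_28,24=27×6160050+460012995=626334345
r29: T_29,21=28×71603372991150+2280730371654735=4285624815406935; T_29,22=28×1845173352165+71603372991150=123268226851770; T_29,23=28×38343278610+1845173352165=2918785153245; T_29,24=28×626334345+38343278610=55880640270
r30: T_30,22=29×123268226851770+4285624815406935=7860403394108265; T_30,23=29×2918785153245+123268226851770=207912996295875; T_30,24=29×55880640270+2918785153245=4539323721075
Read c(30,22) = 7860403394108265, c(30,23) = 207912996295875, c(30,24) = 4539323721075.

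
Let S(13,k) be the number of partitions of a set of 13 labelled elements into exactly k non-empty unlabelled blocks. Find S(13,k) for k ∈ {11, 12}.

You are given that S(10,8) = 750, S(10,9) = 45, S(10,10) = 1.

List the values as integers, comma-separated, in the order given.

[11] T[11,9]:9*45+750=1155 · T[11,10]:10*1+45=55 · T[11,11]:11*0+1=1
[12] T[12,10]:10*55+1155=1705 · T[12,11]:11*1+55=66 · T[12,12]:12*0+1=1
[13] T[13,11]:11*66+1705=2431 · T[13,12]:12*1+66=78
Read S(13,11) = 2431, S(13,12) = 78.

2431, 78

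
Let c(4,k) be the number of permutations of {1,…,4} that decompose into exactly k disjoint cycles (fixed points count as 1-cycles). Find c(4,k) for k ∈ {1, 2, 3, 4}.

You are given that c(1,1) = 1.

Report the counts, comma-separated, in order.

6, 11, 6, 1

i=2: T(2,1)=0+1·1=1 | T(2,2)=1+1·0=1
i=3: T(3,1)=0+2·1=2 | T(3,2)=1+2·1=3 | T(3,3)=1+2·0=1
i=4: T(4,1)=0+3·2=6 | T(4,2)=2+3·3=11 | T(4,3)=3+3·1=6 | T(4,4)=1+3·0=1
Read c(4,1) = 6, c(4,2) = 11, c(4,3) = 6, c(4,4) = 1.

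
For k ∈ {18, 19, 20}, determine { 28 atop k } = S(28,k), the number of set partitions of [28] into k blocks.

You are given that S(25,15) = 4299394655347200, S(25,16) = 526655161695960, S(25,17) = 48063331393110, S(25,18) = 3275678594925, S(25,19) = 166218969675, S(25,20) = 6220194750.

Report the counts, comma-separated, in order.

94432767017711850, 7626292886912700, 474194413703010

r26: T_26,16=16×526655161695960+4299394655347200=12725877242482560; T_26,17=17×48063331393110+526655161695960=1343731795378830; T_26,18=18×3275678594925+48063331393110=107025546101760; T_26,19=19×166218969675+3275678594925=6433839018750; T_26,20=20×6220194750+166218969675=290622864675
r27: T_27,17=17×1343731795378830+12725877242482560=35569317763922670; T_27,18=18×107025546101760+1343731795378830=3270191625210510; T_27,19=19×6433839018750+107025546101760=229268487458010; T_27,20=20×290622864675+6433839018750=12246296312250
r28: T_28,18=18×3270191625210510+35569317763922670=94432767017711850; T_28,19=19×229268487458010+3270191625210510=7626292886912700; T_28,20=20×12246296312250+229268487458010=474194413703010
Read S(28,18) = 94432767017711850, S(28,19) = 7626292886912700, S(28,20) = 474194413703010.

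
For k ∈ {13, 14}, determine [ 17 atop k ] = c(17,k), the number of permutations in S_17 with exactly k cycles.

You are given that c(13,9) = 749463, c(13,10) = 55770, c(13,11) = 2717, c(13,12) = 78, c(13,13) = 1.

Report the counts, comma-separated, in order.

@14  (14,10):55770·13+749463→1474473, (14,11):2717·13+55770→91091, (14,12):78·13+2717→3731, (14,13):1·13+78→91, (14,14):0·13+1→1
@15  (15,11):91091·14+1474473→2749747, (15,12):3731·14+91091→143325, (15,13):91·14+3731→5005, (15,14):1·14+91→105
@16  (16,12):143325·15+2749747→4899622, (16,13):5005·15+143325→218400, (16,14):105·15+5005→6580
@17  (17,13):218400·16+4899622→8394022, (17,14):6580·16+218400→323680
Read c(17,13) = 8394022, c(17,14) = 323680.

8394022, 323680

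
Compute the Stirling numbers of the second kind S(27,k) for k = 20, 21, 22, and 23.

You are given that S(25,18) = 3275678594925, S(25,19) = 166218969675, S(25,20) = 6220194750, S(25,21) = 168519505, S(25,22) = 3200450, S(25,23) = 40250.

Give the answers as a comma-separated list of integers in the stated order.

row 26: T[26][19]=19·166218969675+3275678594925=6433839018750  T[26][20]=20·6220194750+166218969675=290622864675  T[26][21]=21·168519505+6220194750=9759104355  T[26][22]=22·3200450+168519505=238929405  T[26][23]=23·40250+3200450=4126200
row 27: T[27][20]=20·290622864675+6433839018750=12246296312250  T[27][21]=21·9759104355+290622864675=495564056130  T[27][22]=22·238929405+9759104355=15015551265  T[27][23]=23·4126200+238929405=333832005
Read S(27,20) = 12246296312250, S(27,21) = 495564056130, S(27,22) = 15015551265, S(27,23) = 333832005.

12246296312250, 495564056130, 15015551265, 333832005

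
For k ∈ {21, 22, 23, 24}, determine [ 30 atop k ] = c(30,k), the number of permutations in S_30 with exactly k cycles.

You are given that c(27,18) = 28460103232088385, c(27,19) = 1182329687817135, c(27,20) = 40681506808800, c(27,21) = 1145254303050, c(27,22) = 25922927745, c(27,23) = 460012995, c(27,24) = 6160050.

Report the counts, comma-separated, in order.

row 28: T[28][19]=27·1182329687817135+28460103232088385=60383004803151030  T[28][20]=27·40681506808800+1182329687817135=2280730371654735  T[28][21]=27·1145254303050+40681506808800=71603372991150  T[28][22]=27·25922927745+1145254303050=1845173352165  T[28][23]=27·460012995+25922927745=38343278610  T[28][24]=27·6160050+460012995=626334345
row 29: T[29][20]=28·2280730371654735+60383004803151030=124243455209483610  T[29][21]=28·71603372991150+2280730371654735=4285624815406935  T[29][22]=28·1845173352165+71603372991150=123268226851770  T[29][23]=28·38343278610+1845173352165=2918785153245  T[29][24]=28·626334345+38343278610=55880640270
row 30: T[30][21]=29·4285624815406935+124243455209483610=248526574856284725  T[30][22]=29·123268226851770+4285624815406935=7860403394108265  T[30][23]=29·2918785153245+123268226851770=207912996295875  T[30][24]=29·55880640270+2918785153245=4539323721075
Read c(30,21) = 248526574856284725, c(30,22) = 7860403394108265, c(30,23) = 207912996295875, c(30,24) = 4539323721075.

248526574856284725, 7860403394108265, 207912996295875, 4539323721075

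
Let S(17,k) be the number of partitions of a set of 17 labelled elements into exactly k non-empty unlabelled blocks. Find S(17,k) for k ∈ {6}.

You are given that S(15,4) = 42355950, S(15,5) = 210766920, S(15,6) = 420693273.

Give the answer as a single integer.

17505749898

@16  (16,5):210766920·5+42355950→1096190550, (16,6):420693273·6+210766920→2734926558
@17  (17,6):2734926558·6+1096190550→17505749898
Read S(17,6) = 17505749898.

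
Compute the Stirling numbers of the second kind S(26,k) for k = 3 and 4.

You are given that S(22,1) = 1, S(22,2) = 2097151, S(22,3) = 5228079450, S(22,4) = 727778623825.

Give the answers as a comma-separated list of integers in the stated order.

r23: T_23,1=1×1+0=1; T_23,2=2×2097151+1=4194303; T_23,3=3×5228079450+2097151=15686335501; T_23,4=4×727778623825+5228079450=2916342574750
r24: T_24,1=1×1+0=1; T_24,2=2×4194303+1=8388607; T_24,3=3×15686335501+4194303=47063200806; T_24,4=4×2916342574750+15686335501=11681056634501
r25: T_25,2=2×8388607+1=16777215; T_25,3=3×47063200806+8388607=141197991025; T_25,4=4×11681056634501+47063200806=46771289738810
r26: T_26,3=3×141197991025+16777215=423610750290; T_26,4=4×46771289738810+141197991025=187226356946265
Read S(26,3) = 423610750290, S(26,4) = 187226356946265.

423610750290, 187226356946265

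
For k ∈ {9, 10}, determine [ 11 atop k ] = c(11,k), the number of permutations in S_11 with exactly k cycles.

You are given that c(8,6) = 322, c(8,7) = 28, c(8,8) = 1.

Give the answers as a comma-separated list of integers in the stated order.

1320, 55

[9] T[9,7]:8*28+322=546 · T[9,8]:8*1+28=36 · T[9,9]:8*0+1=1
[10] T[10,8]:9*36+546=870 · T[10,9]:9*1+36=45 · T[10,10]:9*0+1=1
[11] T[11,9]:10*45+870=1320 · T[11,10]:10*1+45=55
Read c(11,9) = 1320, c(11,10) = 55.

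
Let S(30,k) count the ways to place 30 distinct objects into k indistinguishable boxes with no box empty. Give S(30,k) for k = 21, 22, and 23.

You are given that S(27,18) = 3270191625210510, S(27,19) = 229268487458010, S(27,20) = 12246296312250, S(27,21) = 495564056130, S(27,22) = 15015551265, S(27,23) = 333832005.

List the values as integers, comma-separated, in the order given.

@28  (28,19):229268487458010·19+3270191625210510→7626292886912700, (28,20):12246296312250·20+229268487458010→474194413703010, (28,21):495564056130·21+12246296312250→22653141490980, (28,22):15015551265·22+495564056130→825906183960, (28,23):333832005·23+15015551265→22693687380
@29  (29,20):474194413703010·20+7626292886912700→17110181160972900, (29,21):22653141490980·21+474194413703010→949910385013590, (29,22):825906183960·22+22653141490980→40823077538100, (29,23):22693687380·23+825906183960→1347860993700
@30  (30,21):949910385013590·21+17110181160972900→37058299246258290, (30,22):40823077538100·22+949910385013590→1848018090851790, (30,23):1347860993700·23+40823077538100→71823880393200
Read S(30,21) = 37058299246258290, S(30,22) = 1848018090851790, S(30,23) = 71823880393200.

37058299246258290, 1848018090851790, 71823880393200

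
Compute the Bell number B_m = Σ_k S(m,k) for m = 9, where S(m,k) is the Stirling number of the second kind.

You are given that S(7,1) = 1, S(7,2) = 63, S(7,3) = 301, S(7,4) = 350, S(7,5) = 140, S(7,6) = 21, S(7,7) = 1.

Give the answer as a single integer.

21147

[8] T[8,1]:1*1+0=1 · T[8,2]:2*63+1=127 · T[8,3]:3*301+63=966 · T[8,4]:4*350+301=1701 · T[8,5]:5*140+350=1050 · T[8,6]:6*21+140=266 · T[8,7]:7*1+21=28 · T[8,8]:8*0+1=1
[9] T[9,1]:1*1+0=1 · T[9,2]:2*127+1=255 · T[9,3]:3*966+127=3025 · T[9,4]:4*1701+966=7770 · T[9,5]:5*1050+1701=6951 · T[9,6]:6*266+1050=2646 · T[9,7]:7*28+266=462 · T[9,8]:8*1+28=36 · T[9,9]:9*0+1=1
B_9 = ΣS(9,k) = 1+255+3025+7770+6951+2646+462+36+1 = 21147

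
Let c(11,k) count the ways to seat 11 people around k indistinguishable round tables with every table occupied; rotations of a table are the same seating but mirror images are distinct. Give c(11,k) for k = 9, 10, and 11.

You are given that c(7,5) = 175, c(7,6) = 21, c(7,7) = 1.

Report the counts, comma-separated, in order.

@8  (8,6):21·7+175→322, (8,7):1·7+21→28, (8,8):0·7+1→1
@9  (9,7):28·8+322→546, (9,8):1·8+28→36, (9,9):0·8+1→1
@10  (10,8):36·9+546→870, (10,9):1·9+36→45, (10,10):0·9+1→1
@11  (11,9):45·10+870→1320, (11,10):1·10+45→55, (11,11):0·10+1→1
Read c(11,9) = 1320, c(11,10) = 55, c(11,11) = 1.

1320, 55, 1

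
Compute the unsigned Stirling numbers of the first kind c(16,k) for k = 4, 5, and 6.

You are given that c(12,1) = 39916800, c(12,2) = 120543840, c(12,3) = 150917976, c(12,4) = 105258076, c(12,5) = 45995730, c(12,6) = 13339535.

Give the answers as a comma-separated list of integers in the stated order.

i=13: T(13,1)=0+12·39916800=479001600 | T(13,2)=39916800+12·120543840=1486442880 | T(13,3)=120543840+12·150917976=1931559552 | T(13,4)=150917976+12·105258076=1414014888 | T(13,5)=105258076+12·45995730=657206836 | T(13,6)=45995730+12·13339535=206070150
i=14: T(14,2)=479001600+13·1486442880=19802759040 | T(14,3)=1486442880+13·1931559552=26596717056 | T(14,4)=1931559552+13·1414014888=20313753096 | T(14,5)=1414014888+13·657206836=9957703756 | T(14,6)=657206836+13·206070150=3336118786
i=15: T(15,3)=19802759040+14·26596717056=392156797824 | T(15,4)=26596717056+14·20313753096=310989260400 | T(15,5)=20313753096+14·9957703756=159721605680 | T(15,6)=9957703756+14·3336118786=56663366760
i=16: T(16,4)=392156797824+15·310989260400=5056995703824 | T(16,5)=310989260400+15·159721605680=2706813345600 | T(16,6)=159721605680+15·56663366760=1009672107080
Read c(16,4) = 5056995703824, c(16,5) = 2706813345600, c(16,6) = 1009672107080.

5056995703824, 2706813345600, 1009672107080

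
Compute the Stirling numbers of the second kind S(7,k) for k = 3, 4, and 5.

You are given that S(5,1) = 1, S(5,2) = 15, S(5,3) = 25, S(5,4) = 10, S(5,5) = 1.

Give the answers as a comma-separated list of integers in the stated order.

@6  (6,2):15·2+1→31, (6,3):25·3+15→90, (6,4):10·4+25→65, (6,5):1·5+10→15
@7  (7,3):90·3+31→301, (7,4):65·4+90→350, (7,5):15·5+65→140
Read S(7,3) = 301, S(7,4) = 350, S(7,5) = 140.

301, 350, 140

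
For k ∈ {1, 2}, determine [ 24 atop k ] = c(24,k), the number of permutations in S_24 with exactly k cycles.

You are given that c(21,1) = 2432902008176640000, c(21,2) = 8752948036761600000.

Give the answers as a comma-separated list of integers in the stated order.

r22: T_22,1=21×2432902008176640000+0=51090942171709440000; T_22,2=21×8752948036761600000+2432902008176640000=186244810780170240000
r23: T_23,1=22×51090942171709440000+0=1124000727777607680000; T_23,2=22×186244810780170240000+51090942171709440000=4148476779335454720000
r24: T_24,1=23×1124000727777607680000+0=25852016738884976640000; T_24,2=23×4148476779335454720000+1124000727777607680000=96538966652493066240000
Read c(24,1) = 25852016738884976640000, c(24,2) = 96538966652493066240000.

25852016738884976640000, 96538966652493066240000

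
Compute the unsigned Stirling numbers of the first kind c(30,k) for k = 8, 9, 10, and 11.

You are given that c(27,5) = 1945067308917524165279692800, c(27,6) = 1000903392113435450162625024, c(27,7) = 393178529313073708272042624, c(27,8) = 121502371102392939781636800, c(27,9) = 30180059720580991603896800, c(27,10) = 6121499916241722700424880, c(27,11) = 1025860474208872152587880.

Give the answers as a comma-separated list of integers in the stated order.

@28  (28,6):1000903392113435450162625024·27+1945067308917524165279692800→28969458895980281319670568448, (28,7):393178529313073708272042624·27+1000903392113435450162625024→11616723683566425573507775872, (28,8):121502371102392939781636800·27+393178529313073708272042624→3673742549077683082376236224, (28,9):30180059720580991603896800·27+121502371102392939781636800→936363983558079713086850400, (28,10):6121499916241722700424880·27+30180059720580991603896800→195460557459107504515368560, (28,11):1025860474208872152587880·27+6121499916241722700424880→33819732719881270820297640
@29  (29,7):11616723683566425573507775872·28+28969458895980281319670568448→354237722035840197377888292864, (29,8):3673742549077683082376236224·28+11616723683566425573507775872→114481515057741551880042390144, (29,9):936363983558079713086850400·28+3673742549077683082376236224→29891934088703915048808047424, (29,10):195460557459107504515368560·28+936363983558079713086850400→6409259592413089839517170080, (29,11):33819732719881270820297640·28+195460557459107504515368560→1142413073615783087483702480
@30  (30,8):114481515057741551880042390144·29+354237722035840197377888292864→3674201658710345201899117607040, (30,9):29891934088703915048808047424·29+114481515057741551880042390144→981347603630155088295475765440, (30,10):6409259592413089839517170080·29+29891934088703915048808047424→215760462268683520394805979744, (30,11):1142413073615783087483702480·29+6409259592413089839517170080→39539238727270799376544542000
Read c(30,8) = 3674201658710345201899117607040, c(30,9) = 981347603630155088295475765440, c(30,10) = 215760462268683520394805979744, c(30,11) = 39539238727270799376544542000.

3674201658710345201899117607040, 981347603630155088295475765440, 215760462268683520394805979744, 39539238727270799376544542000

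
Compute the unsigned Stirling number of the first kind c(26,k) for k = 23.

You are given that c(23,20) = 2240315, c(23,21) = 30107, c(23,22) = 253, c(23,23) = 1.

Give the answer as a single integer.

4858750

row 24: T[24][21]=23·30107+2240315=2932776  T[24][22]=23·253+30107=35926  T[24][23]=23·1+253=276
row 25: T[25][22]=24·35926+2932776=3795000  T[25][23]=24·276+35926=42550
row 26: T[26][23]=25·42550+3795000=4858750
Read c(26,23) = 4858750.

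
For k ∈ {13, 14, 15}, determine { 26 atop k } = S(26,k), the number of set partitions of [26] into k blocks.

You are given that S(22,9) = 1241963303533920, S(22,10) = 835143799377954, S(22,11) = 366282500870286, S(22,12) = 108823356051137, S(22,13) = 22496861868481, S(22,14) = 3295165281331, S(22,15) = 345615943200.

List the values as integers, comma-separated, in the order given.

@23  (23,10):835143799377954·10+1241963303533920→9593401297313460, (23,11):366282500870286·11+835143799377954→4864251308951100, (23,12):108823356051137·12+366282500870286→1672162773483930, (23,13):22496861868481·13+108823356051137→401282560341390, (23,14):3295165281331·14+22496861868481→68629175807115, (23,15):345615943200·15+3295165281331→8479404429331
@24  (24,11):4864251308951100·11+9593401297313460→63100165695775560, (24,12):1672162773483930·12+4864251308951100→24930204590758260, (24,13):401282560341390·13+1672162773483930→6888836057922000, (24,14):68629175807115·14+401282560341390→1362091021641000, (24,15):8479404429331·15+68629175807115→195820242247080
@25  (25,12):24930204590758260·12+63100165695775560→362262620784874680, (25,13):6888836057922000·13+24930204590758260→114485073343744260, (25,14):1362091021641000·14+6888836057922000→25958110360896000, (25,15):195820242247080·15+1362091021641000→4299394655347200
@26  (26,13):114485073343744260·13+362262620784874680→1850568574253550060, (26,14):25958110360896000·14+114485073343744260→477898618396288260, (26,15):4299394655347200·15+25958110360896000→90449030191104000
Read S(26,13) = 1850568574253550060, S(26,14) = 477898618396288260, S(26,15) = 90449030191104000.

1850568574253550060, 477898618396288260, 90449030191104000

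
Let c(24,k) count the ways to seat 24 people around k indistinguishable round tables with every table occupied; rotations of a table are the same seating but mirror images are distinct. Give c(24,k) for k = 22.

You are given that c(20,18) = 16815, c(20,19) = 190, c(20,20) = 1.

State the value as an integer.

35926

[21] T[21,19]:20*190+16815=20615 · T[21,20]:20*1+190=210 · T[21,21]:20*0+1=1
[22] T[22,20]:21*210+20615=25025 · T[22,21]:21*1+210=231 · T[22,22]:21*0+1=1
[23] T[23,21]:22*231+25025=30107 · T[23,22]:22*1+231=253
[24] T[24,22]:23*253+30107=35926
Read c(24,22) = 35926.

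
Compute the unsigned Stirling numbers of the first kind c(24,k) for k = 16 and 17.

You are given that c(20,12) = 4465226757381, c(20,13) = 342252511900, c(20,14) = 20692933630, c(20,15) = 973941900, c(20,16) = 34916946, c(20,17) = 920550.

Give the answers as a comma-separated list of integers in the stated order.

137272511800831, 6400590336096

@21  (21,13):342252511900·20+4465226757381→11310276995381, (21,14):20692933630·20+342252511900→756111184500, (21,15):973941900·20+20692933630→40171771630, (21,16):34916946·20+973941900→1672280820, (21,17):920550·20+34916946→53327946
@22  (22,14):756111184500·21+11310276995381→27188611869881, (22,15):40171771630·21+756111184500→1599718388730, (22,16):1672280820·21+40171771630→75289668850, (22,17):53327946·21+1672280820→2792167686
@23  (23,15):1599718388730·22+27188611869881→62382416421941, (23,16):75289668850·22+1599718388730→3256091103430, (23,17):2792167686·22+75289668850→136717357942
@24  (24,16):3256091103430·23+62382416421941→137272511800831, (24,17):136717357942·23+3256091103430→6400590336096
Read c(24,16) = 137272511800831, c(24,17) = 6400590336096.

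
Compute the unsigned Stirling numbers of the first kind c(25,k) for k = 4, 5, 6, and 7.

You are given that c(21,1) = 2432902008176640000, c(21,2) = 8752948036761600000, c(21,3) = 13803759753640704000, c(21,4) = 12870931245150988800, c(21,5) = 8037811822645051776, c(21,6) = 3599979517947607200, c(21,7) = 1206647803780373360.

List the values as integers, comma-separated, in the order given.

3936561409138663118131200, 2677503356427960382362624, 1323714091579185857760000, 496910165055549644836800

@22  (22,1):2432902008176640000·21+0→51090942171709440000, (22,2):8752948036761600000·21+2432902008176640000→186244810780170240000, (22,3):13803759753640704000·21+8752948036761600000→298631902863216384000, (22,4):12870931245150988800·21+13803759753640704000→284093315901811468800, (22,5):8037811822645051776·21+12870931245150988800→181664979520697076096, (22,6):3599979517947607200·21+8037811822645051776→83637381699544802976, (22,7):1206647803780373360·21+3599979517947607200→28939583397335447760
@23  (23,2):186244810780170240000·22+51090942171709440000→4148476779335454720000, (23,3):298631902863216384000·22+186244810780170240000→6756146673770930688000, (23,4):284093315901811468800·22+298631902863216384000→6548684852703068697600, (23,5):181664979520697076096·22+284093315901811468800→4280722865357147142912, (23,6):83637381699544802976·22+181664979520697076096→2021687376910682741568, (23,7):28939583397335447760·22+83637381699544802976→720308216440924653696
@24  (24,3):6756146673770930688000·23+4148476779335454720000→159539850276066860544000, (24,4):6548684852703068697600·23+6756146673770930688000→157375898285941510732800, (24,5):4280722865357147142912·23+6548684852703068697600→105005310755917452984576, (24,6):2021687376910682741568·23+4280722865357147142912→50779532534302850198976, (24,7):720308216440924653696·23+2021687376910682741568→18588776355051949776576
@25  (25,4):157375898285941510732800·24+159539850276066860544000→3936561409138663118131200, (25,5):105005310755917452984576·24+157375898285941510732800→2677503356427960382362624, (25,6):50779532534302850198976·24+105005310755917452984576→1323714091579185857760000, (25,7):18588776355051949776576·24+50779532534302850198976→496910165055549644836800
Read c(25,4) = 3936561409138663118131200, c(25,5) = 2677503356427960382362624, c(25,6) = 1323714091579185857760000, c(25,7) = 496910165055549644836800.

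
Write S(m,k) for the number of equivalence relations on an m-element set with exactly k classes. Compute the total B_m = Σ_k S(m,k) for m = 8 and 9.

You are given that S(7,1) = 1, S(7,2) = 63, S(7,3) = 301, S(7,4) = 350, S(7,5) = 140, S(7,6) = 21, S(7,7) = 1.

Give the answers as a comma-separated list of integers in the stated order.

4140, 21147

@8  (8,1):1·1+0→1, (8,2):63·2+1→127, (8,3):301·3+63→966, (8,4):350·4+301→1701, (8,5):140·5+350→1050, (8,6):21·6+140→266, (8,7):1·7+21→28, (8,8):0·8+1→1
@9  (9,1):1·1+0→1, (9,2):127·2+1→255, (9,3):966·3+127→3025, (9,4):1701·4+966→7770, (9,5):1050·5+1701→6951, (9,6):266·6+1050→2646, (9,7):28·7+266→462, (9,8):1·8+28→36, (9,9):0·9+1→1
B_8 = ΣS(8,k) = 1+127+966+1701+1050+266+28+1 = 4140
B_9 = ΣS(9,k) = 1+255+3025+7770+6951+2646+462+36+1 = 21147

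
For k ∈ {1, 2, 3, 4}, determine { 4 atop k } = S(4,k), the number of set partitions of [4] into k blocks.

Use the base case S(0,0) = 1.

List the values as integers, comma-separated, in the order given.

1, 7, 6, 1

i=1: T(1,1)=1+1·0=1
i=2: T(2,1)=0+1·1=1 | T(2,2)=1+2·0=1
i=3: T(3,1)=0+1·1=1 | T(3,2)=1+2·1=3 | T(3,3)=1+3·0=1
i=4: T(4,1)=0+1·1=1 | T(4,2)=1+2·3=7 | T(4,3)=3+3·1=6 | T(4,4)=1+4·0=1
Read S(4,1) = 1, S(4,2) = 7, S(4,3) = 6, S(4,4) = 1.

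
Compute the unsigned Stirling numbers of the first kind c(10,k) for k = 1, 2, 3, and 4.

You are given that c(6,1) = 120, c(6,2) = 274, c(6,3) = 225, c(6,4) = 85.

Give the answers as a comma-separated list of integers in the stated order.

[7] T[7,1]:6*120+0=720 · T[7,2]:6*274+120=1764 · T[7,3]:6*225+274=1624 · T[7,4]:6*85+225=735
[8] T[8,1]:7*720+0=5040 · T[8,2]:7*1764+720=13068 · T[8,3]:7*1624+1764=13132 · T[8,4]:7*735+1624=6769
[9] T[9,1]:8*5040+0=40320 · T[9,2]:8*13068+5040=109584 · T[9,3]:8*13132+13068=118124 · T[9,4]:8*6769+13132=67284
[10] T[10,1]:9*40320+0=362880 · T[10,2]:9*109584+40320=1026576 · T[10,3]:9*118124+109584=1172700 · T[10,4]:9*67284+118124=723680
Read c(10,1) = 362880, c(10,2) = 1026576, c(10,3) = 1172700, c(10,4) = 723680.

362880, 1026576, 1172700, 723680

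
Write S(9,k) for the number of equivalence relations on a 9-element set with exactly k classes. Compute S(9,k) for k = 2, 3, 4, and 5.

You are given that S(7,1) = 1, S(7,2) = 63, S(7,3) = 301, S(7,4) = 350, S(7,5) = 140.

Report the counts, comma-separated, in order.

i=8: T(8,1)=0+1·1=1 | T(8,2)=1+2·63=127 | T(8,3)=63+3·301=966 | T(8,4)=301+4·350=1701 | T(8,5)=350+5·140=1050
i=9: T(9,2)=1+2·127=255 | T(9,3)=127+3·966=3025 | T(9,4)=966+4·1701=7770 | T(9,5)=1701+5·1050=6951
Read S(9,2) = 255, S(9,3) = 3025, S(9,4) = 7770, S(9,5) = 6951.

255, 3025, 7770, 6951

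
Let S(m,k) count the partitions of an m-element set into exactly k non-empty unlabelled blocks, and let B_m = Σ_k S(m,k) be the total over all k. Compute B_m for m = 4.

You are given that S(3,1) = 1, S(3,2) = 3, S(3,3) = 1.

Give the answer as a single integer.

row 4: T[4][1]=1·1+0=1  T[4][2]=2·3+1=7  T[4][3]=3·1+3=6  T[4][4]=4·0+1=1
B_4 = ΣS(4,k) = 1+7+6+1 = 15

15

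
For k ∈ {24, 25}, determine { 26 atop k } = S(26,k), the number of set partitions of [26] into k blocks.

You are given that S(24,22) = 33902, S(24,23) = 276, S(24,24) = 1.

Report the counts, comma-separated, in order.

47450, 325

@25  (25,23):276·23+33902→40250, (25,24):1·24+276→300, (25,25):0·25+1→1
@26  (26,24):300·24+40250→47450, (26,25):1·25+300→325
Read S(26,24) = 47450, S(26,25) = 325.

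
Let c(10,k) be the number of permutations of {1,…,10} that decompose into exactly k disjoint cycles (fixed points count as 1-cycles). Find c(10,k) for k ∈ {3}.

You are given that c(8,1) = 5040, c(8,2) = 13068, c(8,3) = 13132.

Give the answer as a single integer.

1172700

i=9: T(9,2)=5040+8·13068=109584 | T(9,3)=13068+8·13132=118124
i=10: T(10,3)=109584+9·118124=1172700
Read c(10,3) = 1172700.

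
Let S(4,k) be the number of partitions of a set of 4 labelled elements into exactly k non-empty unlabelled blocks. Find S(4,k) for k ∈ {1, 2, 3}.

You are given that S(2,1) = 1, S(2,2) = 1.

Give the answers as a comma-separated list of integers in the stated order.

1, 7, 6

i=3: T(3,1)=0+1·1=1 | T(3,2)=1+2·1=3 | T(3,3)=1+3·0=1
i=4: T(4,1)=0+1·1=1 | T(4,2)=1+2·3=7 | T(4,3)=3+3·1=6
Read S(4,1) = 1, S(4,2) = 7, S(4,3) = 6.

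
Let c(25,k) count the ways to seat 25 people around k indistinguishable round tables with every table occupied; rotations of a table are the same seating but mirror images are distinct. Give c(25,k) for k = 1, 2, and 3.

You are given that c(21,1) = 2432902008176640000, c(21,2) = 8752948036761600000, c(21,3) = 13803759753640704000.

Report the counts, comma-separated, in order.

[22] T[22,1]:21*2432902008176640000+0=51090942171709440000 · T[22,2]:21*8752948036761600000+2432902008176640000=186244810780170240000 · T[22,3]:21*13803759753640704000+8752948036761600000=298631902863216384000
[23] T[23,1]:22*51090942171709440000+0=1124000727777607680000 · T[23,2]:22*186244810780170240000+51090942171709440000=4148476779335454720000 · T[23,3]:22*298631902863216384000+186244810780170240000=6756146673770930688000
[24] T[24,1]:23*1124000727777607680000+0=25852016738884976640000 · T[24,2]:23*4148476779335454720000+1124000727777607680000=96538966652493066240000 · T[24,3]:23*6756146673770930688000+4148476779335454720000=159539850276066860544000
[25] T[25,1]:24*25852016738884976640000+0=620448401733239439360000 · T[25,2]:24*96538966652493066240000+25852016738884976640000=2342787216398718566400000 · T[25,3]:24*159539850276066860544000+96538966652493066240000=3925495373278097719296000
Read c(25,1) = 620448401733239439360000, c(25,2) = 2342787216398718566400000, c(25,3) = 3925495373278097719296000.

620448401733239439360000, 2342787216398718566400000, 3925495373278097719296000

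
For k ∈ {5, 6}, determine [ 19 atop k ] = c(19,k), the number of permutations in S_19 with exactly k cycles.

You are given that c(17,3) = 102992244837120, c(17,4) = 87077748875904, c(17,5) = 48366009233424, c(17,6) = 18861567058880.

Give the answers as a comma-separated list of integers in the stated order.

17950712280921504, 7551527592063024

@18  (18,4):87077748875904·17+102992244837120→1583313975727488, (18,5):48366009233424·17+87077748875904→909299905844112, (18,6):18861567058880·17+48366009233424→369012649234384
@19  (19,5):909299905844112·18+1583313975727488→17950712280921504, (19,6):369012649234384·18+909299905844112→7551527592063024
Read c(19,5) = 17950712280921504, c(19,6) = 7551527592063024.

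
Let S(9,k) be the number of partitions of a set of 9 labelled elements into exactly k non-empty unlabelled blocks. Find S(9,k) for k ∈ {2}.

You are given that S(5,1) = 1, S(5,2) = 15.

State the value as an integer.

255

i=6: T(6,1)=0+1·1=1 | T(6,2)=1+2·15=31
i=7: T(7,1)=0+1·1=1 | T(7,2)=1+2·31=63
i=8: T(8,1)=0+1·1=1 | T(8,2)=1+2·63=127
i=9: T(9,2)=1+2·127=255
Read S(9,2) = 255.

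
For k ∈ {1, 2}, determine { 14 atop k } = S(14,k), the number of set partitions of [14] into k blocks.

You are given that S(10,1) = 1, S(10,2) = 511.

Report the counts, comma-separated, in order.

i=11: T(11,1)=0+1·1=1 | T(11,2)=1+2·511=1023
i=12: T(12,1)=0+1·1=1 | T(12,2)=1+2·1023=2047
i=13: T(13,1)=0+1·1=1 | T(13,2)=1+2·2047=4095
i=14: T(14,1)=0+1·1=1 | T(14,2)=1+2·4095=8191
Read S(14,1) = 1, S(14,2) = 8191.

1, 8191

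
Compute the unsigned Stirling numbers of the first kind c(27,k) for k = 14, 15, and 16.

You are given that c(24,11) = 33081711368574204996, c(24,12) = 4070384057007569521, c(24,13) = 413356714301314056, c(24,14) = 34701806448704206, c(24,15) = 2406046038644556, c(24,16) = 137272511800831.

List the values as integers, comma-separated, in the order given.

1654339178844590073615, 137637641117332879365, 9666373658466991050

[25] T[25,12]:24*4070384057007569521+33081711368574204996=130770928736755873500 · T[25,13]:24*413356714301314056+4070384057007569521=13990945200239106865 · T[25,14]:24*34701806448704206+413356714301314056=1246200069070215000 · T[25,15]:24*2406046038644556+34701806448704206=92446911376173550 · T[25,16]:24*137272511800831+2406046038644556=5700586321864500
[26] T[26,13]:25*13990945200239106865+130770928736755873500=480544558742733545125 · T[26,14]:25*1246200069070215000+13990945200239106865=45145946926994481865 · T[26,15]:25*92446911376173550+1246200069070215000=3557372853474553750 · T[26,16]:25*5700586321864500+92446911376173550=234961569422786050
[27] T[27,14]:26*45145946926994481865+480544558742733545125=1654339178844590073615 · T[27,15]:26*3557372853474553750+45145946926994481865=137637641117332879365 · T[27,16]:26*234961569422786050+3557372853474553750=9666373658466991050
Read c(27,14) = 1654339178844590073615, c(27,15) = 137637641117332879365, c(27,16) = 9666373658466991050.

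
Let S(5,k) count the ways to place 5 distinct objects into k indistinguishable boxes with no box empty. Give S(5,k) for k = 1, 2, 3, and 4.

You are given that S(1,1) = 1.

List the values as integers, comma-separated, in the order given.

@2  (2,1):1·1+0→1, (2,2):0·2+1→1
@3  (3,1):1·1+0→1, (3,2):1·2+1→3, (3,3):0·3+1→1
@4  (4,1):1·1+0→1, (4,2):3·2+1→7, (4,3):1·3+3→6, (4,4):0·4+1→1
@5  (5,1):1·1+0→1, (5,2):7·2+1→15, (5,3):6·3+7→25, (5,4):1·4+6→10
Read S(5,1) = 1, S(5,2) = 15, S(5,3) = 25, S(5,4) = 10.

1, 15, 25, 10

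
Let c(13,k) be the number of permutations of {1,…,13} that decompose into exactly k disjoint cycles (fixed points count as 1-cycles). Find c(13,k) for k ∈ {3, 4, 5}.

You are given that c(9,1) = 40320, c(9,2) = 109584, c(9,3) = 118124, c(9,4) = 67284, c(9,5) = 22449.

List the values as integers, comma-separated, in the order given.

@10  (10,1):40320·9+0→362880, (10,2):109584·9+40320→1026576, (10,3):118124·9+109584→1172700, (10,4):67284·9+118124→723680, (10,5):22449·9+67284→269325
@11  (11,1):362880·10+0→3628800, (11,2):1026576·10+362880→10628640, (11,3):1172700·10+1026576→12753576, (11,4):723680·10+1172700→8409500, (11,5):269325·10+723680→3416930
@12  (12,2):10628640·11+3628800→120543840, (12,3):12753576·11+10628640→150917976, (12,4):8409500·11+12753576→105258076, (12,5):3416930·11+8409500→45995730
@13  (13,3):150917976·12+120543840→1931559552, (13,4):105258076·12+150917976→1414014888, (13,5):45995730·12+105258076→657206836
Read c(13,3) = 1931559552, c(13,4) = 1414014888, c(13,5) = 657206836.

1931559552, 1414014888, 657206836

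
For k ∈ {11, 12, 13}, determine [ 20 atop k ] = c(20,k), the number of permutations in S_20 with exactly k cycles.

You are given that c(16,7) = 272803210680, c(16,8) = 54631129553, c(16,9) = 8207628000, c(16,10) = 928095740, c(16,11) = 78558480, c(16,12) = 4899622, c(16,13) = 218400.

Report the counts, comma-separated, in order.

r17: T_17,8=16×54631129553+272803210680=1146901283528; T_17,9=16×8207628000+54631129553=185953177553; T_17,10=16×928095740+8207628000=23057159840; T_17,11=16×78558480+928095740=2185031420; T_17,12=16×4899622+78558480=156952432; T_17,13=16×218400+4899622=8394022
r18: T_18,9=17×185953177553+1146901283528=4308105301929; T_18,10=17×23057159840+185953177553=577924894833; T_18,11=17×2185031420+23057159840=60202693980; T_18,12=17×156952432+2185031420=4853222764; T_18,13=17×8394022+156952432=299650806
r19: T_19,10=18×577924894833+4308105301929=14710753408923; T_19,11=18×60202693980+577924894833=1661573386473; T_19,12=18×4853222764+60202693980=147560703732; T_19,13=18×299650806+4853222764=10246937272
r20: T_20,11=19×1661573386473+14710753408923=46280647751910; T_20,12=19×147560703732+1661573386473=4465226757381; T_20,13=19×10246937272+147560703732=342252511900
Read c(20,11) = 46280647751910, c(20,12) = 4465226757381, c(20,13) = 342252511900.

46280647751910, 4465226757381, 342252511900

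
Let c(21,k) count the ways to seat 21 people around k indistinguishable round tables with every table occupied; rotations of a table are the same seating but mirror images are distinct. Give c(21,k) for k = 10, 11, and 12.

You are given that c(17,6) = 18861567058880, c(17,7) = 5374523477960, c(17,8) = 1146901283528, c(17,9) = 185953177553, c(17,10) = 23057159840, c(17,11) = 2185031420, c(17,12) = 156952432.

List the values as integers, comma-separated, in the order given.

@18  (18,7):5374523477960·17+18861567058880→110228466184200, (18,8):1146901283528·17+5374523477960→24871845297936, (18,9):185953177553·17+1146901283528→4308105301929, (18,10):23057159840·17+185953177553→577924894833, (18,11):2185031420·17+23057159840→60202693980, (18,12):156952432·17+2185031420→4853222764
@19  (19,8):24871845297936·18+110228466184200→557921681547048, (19,9):4308105301929·18+24871845297936→102417740732658, (19,10):577924894833·18+4308105301929→14710753408923, (19,11):60202693980·18+577924894833→1661573386473, (19,12):4853222764·18+60202693980→147560703732
@20  (20,9):102417740732658·19+557921681547048→2503858755467550, (20,10):14710753408923·19+102417740732658→381922055502195, (20,11):1661573386473·19+14710753408923→46280647751910, (20,12):147560703732·19+1661573386473→4465226757381
@21  (21,10):381922055502195·20+2503858755467550→10142299865511450, (21,11):46280647751910·20+381922055502195→1307535010540395, (21,12):4465226757381·20+46280647751910→135585182899530
Read c(21,10) = 10142299865511450, c(21,11) = 1307535010540395, c(21,12) = 135585182899530.

10142299865511450, 1307535010540395, 135585182899530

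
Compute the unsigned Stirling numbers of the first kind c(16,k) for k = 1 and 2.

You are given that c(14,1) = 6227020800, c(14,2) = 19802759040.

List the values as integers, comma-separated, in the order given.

row 15: T[15][1]=14·6227020800+0=87178291200  T[15][2]=14·19802759040+6227020800=283465647360
row 16: T[16][1]=15·87178291200+0=1307674368000  T[16][2]=15·283465647360+87178291200=4339163001600
Read c(16,1) = 1307674368000, c(16,2) = 4339163001600.

1307674368000, 4339163001600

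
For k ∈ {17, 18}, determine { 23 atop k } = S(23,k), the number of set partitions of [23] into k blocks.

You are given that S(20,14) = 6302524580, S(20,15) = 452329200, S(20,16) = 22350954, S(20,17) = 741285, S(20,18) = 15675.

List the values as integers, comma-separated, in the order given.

49916988803, 2364885369

i=21: T(21,15)=6302524580+15·452329200=13087462580 | T(21,16)=452329200+16·22350954=809944464 | T(21,17)=22350954+17·741285=34952799 | T(21,18)=741285+18·15675=1023435
i=22: T(22,16)=13087462580+16·809944464=26046574004 | T(22,17)=809944464+17·34952799=1404142047 | T(22,18)=34952799+18·1023435=53374629
i=23: T(23,17)=26046574004+17·1404142047=49916988803 | T(23,18)=1404142047+18·53374629=2364885369
Read S(23,17) = 49916988803, S(23,18) = 2364885369.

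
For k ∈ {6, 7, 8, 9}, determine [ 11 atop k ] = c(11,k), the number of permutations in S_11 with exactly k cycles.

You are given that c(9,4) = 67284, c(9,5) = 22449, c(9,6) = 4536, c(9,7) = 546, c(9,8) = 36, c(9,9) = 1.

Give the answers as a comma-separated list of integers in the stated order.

@10  (10,5):22449·9+67284→269325, (10,6):4536·9+22449→63273, (10,7):546·9+4536→9450, (10,8):36·9+546→870, (10,9):1·9+36→45
@11  (11,6):63273·10+269325→902055, (11,7):9450·10+63273→157773, (11,8):870·10+9450→18150, (11,9):45·10+870→1320
Read c(11,6) = 902055, c(11,7) = 157773, c(11,8) = 18150, c(11,9) = 1320.

902055, 157773, 18150, 1320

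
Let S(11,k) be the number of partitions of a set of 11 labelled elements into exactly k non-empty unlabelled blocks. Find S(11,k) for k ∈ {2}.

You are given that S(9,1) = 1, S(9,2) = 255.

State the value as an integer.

1023

@10  (10,1):1·1+0→1, (10,2):255·2+1→511
@11  (11,2):511·2+1→1023
Read S(11,2) = 1023.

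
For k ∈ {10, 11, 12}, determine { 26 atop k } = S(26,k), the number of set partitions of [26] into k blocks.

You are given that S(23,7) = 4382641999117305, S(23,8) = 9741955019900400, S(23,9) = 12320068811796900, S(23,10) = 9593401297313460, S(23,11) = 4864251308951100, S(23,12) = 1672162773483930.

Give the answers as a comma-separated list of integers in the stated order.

i=24: T(24,8)=4382641999117305+8·9741955019900400=82318282158320505 | T(24,9)=9741955019900400+9·12320068811796900=120622574326072500 | T(24,10)=12320068811796900+10·9593401297313460=108254081784931500 | T(24,11)=9593401297313460+11·4864251308951100=63100165695775560 | T(24,12)=4864251308951100+12·1672162773483930=24930204590758260
i=25: T(25,9)=82318282158320505+9·120622574326072500=1167921451092973005 | T(25,10)=120622574326072500+10·108254081784931500=1203163392175387500 | T(25,11)=108254081784931500+11·63100165695775560=802355904438462660 | T(25,12)=63100165695775560+12·24930204590758260=362262620784874680
i=26: T(26,10)=1167921451092973005+10·1203163392175387500=13199555372846848005 | T(26,11)=1203163392175387500+11·802355904438462660=10029078340998476760 | T(26,12)=802355904438462660+12·362262620784874680=5149507353856958820
Read S(26,10) = 13199555372846848005, S(26,11) = 10029078340998476760, S(26,12) = 5149507353856958820.

13199555372846848005, 10029078340998476760, 5149507353856958820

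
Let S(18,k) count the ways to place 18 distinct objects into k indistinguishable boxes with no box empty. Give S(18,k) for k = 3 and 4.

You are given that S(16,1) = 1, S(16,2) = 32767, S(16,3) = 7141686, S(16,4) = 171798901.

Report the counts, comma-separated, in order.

r17: T_17,2=2×32767+1=65535; T_17,3=3×7141686+32767=21457825; T_17,4=4×171798901+7141686=694337290
r18: T_18,3=3×21457825+65535=64439010; T_18,4=4×694337290+21457825=2798806985
Read S(18,3) = 64439010, S(18,4) = 2798806985.

64439010, 2798806985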